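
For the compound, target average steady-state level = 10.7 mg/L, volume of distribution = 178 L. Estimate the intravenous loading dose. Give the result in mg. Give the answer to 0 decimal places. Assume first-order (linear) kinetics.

1905 mg

LD = Css × Vd = 10.7 × 178 = 1905 mg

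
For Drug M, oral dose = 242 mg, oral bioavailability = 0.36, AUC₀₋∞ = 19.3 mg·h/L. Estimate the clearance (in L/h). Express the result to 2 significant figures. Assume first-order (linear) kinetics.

4.5 L/h

CL = F·Dose / AUC = 0.36 × 242 / 19.3 = 4.514 L/h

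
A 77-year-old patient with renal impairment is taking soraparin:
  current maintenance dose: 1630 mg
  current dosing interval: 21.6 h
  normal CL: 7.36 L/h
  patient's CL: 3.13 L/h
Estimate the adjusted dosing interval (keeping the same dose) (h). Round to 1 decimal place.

To keep the same average steady-state level, dosing rate must scale with clearance.
CL ratio = 3.13 / 7.36 = 0.4253
New interval (same dose) = 21.6 / 0.4253 = 50.79 h

50.8 h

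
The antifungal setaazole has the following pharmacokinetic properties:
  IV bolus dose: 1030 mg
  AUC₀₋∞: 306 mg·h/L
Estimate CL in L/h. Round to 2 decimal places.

CL = Dose / AUC = 1030 / 306 = 3.366 L/h

3.37 L/h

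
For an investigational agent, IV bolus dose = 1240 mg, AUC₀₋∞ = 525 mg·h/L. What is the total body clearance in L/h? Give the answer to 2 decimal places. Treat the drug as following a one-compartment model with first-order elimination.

2.36 L/h

CL = Dose / AUC = 1240 / 525 = 2.362 L/h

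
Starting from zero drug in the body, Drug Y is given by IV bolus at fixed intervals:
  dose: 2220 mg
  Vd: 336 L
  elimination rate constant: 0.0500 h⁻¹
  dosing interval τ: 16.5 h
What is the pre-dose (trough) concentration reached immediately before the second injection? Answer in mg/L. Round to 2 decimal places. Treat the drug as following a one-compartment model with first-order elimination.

C₀ per dose = Dose / Vd = 2220 / 336 = 6.607 mg/L
Fraction remaining after one interval: r = e^(−kτ) = e^(−0.05000 × 16.5) = 0.4382
Before dose 2, 1 dose has been given (aged 1τ).
C_trough = C₀ × r = 6.607 × 0.4382 = 2.895 mg/L

2.90 mg/L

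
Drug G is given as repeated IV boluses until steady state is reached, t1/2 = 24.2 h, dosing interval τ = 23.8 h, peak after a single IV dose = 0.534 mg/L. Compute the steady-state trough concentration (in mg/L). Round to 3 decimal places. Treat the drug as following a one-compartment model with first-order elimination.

k = ln2 / t½ = 0.693147 / 24.2 = 0.02864 h⁻¹
e^(−kτ) = e^(−0.02864 × 23.8) = 0.5058
Accumulation ratio R = 1 / (1 − e^(−kτ)) = 1 / (1 − 0.5058) = 2.023
Steady-state trough = C₀ × R × e^(−kτ) = 0.534 × 2.023 × 0.5058 = 0.5464 mg/L

0.546 mg/L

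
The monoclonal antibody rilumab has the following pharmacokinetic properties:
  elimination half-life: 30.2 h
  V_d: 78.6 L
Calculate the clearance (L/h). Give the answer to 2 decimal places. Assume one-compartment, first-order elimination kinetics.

1.80 L/h

k = ln2 / t½ = 0.693147 / 30.2 = 0.02295 h⁻¹
CL = k × Vd = 0.02295 × 78.6 = 1.804 L/h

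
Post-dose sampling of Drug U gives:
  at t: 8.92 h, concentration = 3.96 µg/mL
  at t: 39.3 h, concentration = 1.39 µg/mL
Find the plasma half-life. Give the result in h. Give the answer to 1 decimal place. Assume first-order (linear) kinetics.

k = ln(C₁/C₂) / (t₂ − t₁) = ln(3.96/1.39) / (39.3 − 8.92)
  = 1.047 / 30.38 = 0.03446 h⁻¹
t½ = ln2 / k = 0.693147 / 0.03446 = 20.11 h

20.1 h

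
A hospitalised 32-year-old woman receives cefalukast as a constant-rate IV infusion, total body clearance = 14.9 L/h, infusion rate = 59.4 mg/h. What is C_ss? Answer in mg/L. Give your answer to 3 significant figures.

3.99 mg/L

At steady state Css = R₀ / CL = 59.4 / 14.90 = 3.987 mg/L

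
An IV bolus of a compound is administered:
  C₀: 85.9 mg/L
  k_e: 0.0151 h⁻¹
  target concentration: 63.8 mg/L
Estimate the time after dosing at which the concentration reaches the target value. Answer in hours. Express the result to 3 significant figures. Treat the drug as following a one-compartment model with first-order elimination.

19.7 h

t = ln(C₀ / C) / k = ln(85.90 / 63.8) / 0.01510
  = ln(1.346) / 0.01510 = 0.2971 / 0.01510 = 19.68 h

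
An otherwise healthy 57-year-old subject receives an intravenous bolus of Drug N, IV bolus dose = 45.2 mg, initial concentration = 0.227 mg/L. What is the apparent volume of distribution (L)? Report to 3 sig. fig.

Vd = Dose / C₀ = 45.20 / 0.227 = 199.1 L

199 L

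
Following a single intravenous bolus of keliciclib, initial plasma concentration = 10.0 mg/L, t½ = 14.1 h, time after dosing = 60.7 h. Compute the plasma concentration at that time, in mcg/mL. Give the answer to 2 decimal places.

k = ln2 / t½ = 0.693147 / 14.1 = 0.04916 h⁻¹
C = C₀ · e^(−k·t) = 10.00 × e^(−0.04916 × 60.7)
  = 10.00 × 0.05059 = 0.5059 mg/L
(0.5059 mg/L = 0.5059 mcg/mL)

0.51 mcg/mL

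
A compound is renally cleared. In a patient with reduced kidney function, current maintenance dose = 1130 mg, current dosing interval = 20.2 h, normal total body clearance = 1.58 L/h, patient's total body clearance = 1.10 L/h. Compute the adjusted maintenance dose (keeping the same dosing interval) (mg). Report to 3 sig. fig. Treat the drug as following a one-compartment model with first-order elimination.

787 mg

To keep the same average steady-state level, dosing rate must scale with clearance.
CL ratio = 1.10 / 1.58 = 0.6962
New dose (same interval) = 1130 × 0.6962 = 786.7 mg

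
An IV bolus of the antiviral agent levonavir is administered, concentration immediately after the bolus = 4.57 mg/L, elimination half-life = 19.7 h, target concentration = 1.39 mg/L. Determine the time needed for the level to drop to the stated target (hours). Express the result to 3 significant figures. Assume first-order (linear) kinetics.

33.8 h

k = ln2 / t½ = 0.693147 / 19.7 = 0.03519 h⁻¹
t = ln(C₀ / C) / k = ln(4.570 / 1.39) / 0.03519
  = ln(3.288) / 0.03519 = 1.190 / 0.03519 = 33.82 h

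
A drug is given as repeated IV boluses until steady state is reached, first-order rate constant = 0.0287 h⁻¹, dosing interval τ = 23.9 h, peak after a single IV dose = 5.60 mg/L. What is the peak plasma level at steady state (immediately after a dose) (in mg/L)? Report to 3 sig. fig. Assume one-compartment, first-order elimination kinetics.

e^(−kτ) = e^(−0.02870 × 23.9) = 0.5036
Accumulation ratio R = 1 / (1 − e^(−kτ)) = 1 / (1 − 0.5036) = 2.015
Steady-state peak = C₀ × R = 5.60 × 2.015 = 11.28 mg/L

11.3 mg/L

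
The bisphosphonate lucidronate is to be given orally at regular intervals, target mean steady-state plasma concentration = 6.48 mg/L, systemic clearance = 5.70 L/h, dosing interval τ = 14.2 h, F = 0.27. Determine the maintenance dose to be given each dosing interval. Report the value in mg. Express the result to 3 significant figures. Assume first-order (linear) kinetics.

At steady state, F × (Dose/τ) = Css × CL.
Dose = Css × CL × τ / F = 6.48 × 5.700 × 14.2 / 0.27 = 1943 mg

1940 mg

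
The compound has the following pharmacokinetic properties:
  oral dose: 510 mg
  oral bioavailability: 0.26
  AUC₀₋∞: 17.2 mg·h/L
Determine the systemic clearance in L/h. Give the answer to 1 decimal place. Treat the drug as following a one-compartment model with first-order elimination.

CL = F·Dose / AUC = 0.26 × 510 / 17.2 = 7.709 L/h

7.7 L/h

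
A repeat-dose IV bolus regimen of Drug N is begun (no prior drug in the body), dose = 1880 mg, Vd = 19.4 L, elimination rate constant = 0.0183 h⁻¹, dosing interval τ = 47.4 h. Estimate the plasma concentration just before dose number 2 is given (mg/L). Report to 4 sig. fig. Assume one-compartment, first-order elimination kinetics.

40.70 mg/L

C₀ per dose = Dose / Vd = 1880 / 19.4 = 96.91 mg/L
Fraction remaining after one interval: r = e^(−kτ) = e^(−0.01830 × 47.4) = 0.4200
Before dose 2, 1 dose has been given (aged 1τ).
C_trough = C₀ × r = 96.91 × 0.4200 = 40.70 mg/L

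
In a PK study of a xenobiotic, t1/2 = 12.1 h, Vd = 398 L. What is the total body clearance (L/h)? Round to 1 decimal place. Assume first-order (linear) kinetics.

22.8 L/h

k = ln2 / t½ = 0.693147 / 12.1 = 0.05728 h⁻¹
CL = k × Vd = 0.05728 × 398 = 22.80 L/h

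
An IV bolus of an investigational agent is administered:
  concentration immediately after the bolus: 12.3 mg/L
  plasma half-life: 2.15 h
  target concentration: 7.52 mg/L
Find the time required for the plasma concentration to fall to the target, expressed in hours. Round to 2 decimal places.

k = ln2 / t½ = 0.693147 / 2.15 = 0.3224 h⁻¹
t = ln(C₀ / C) / k = ln(12.30 / 7.52) / 0.3224
  = ln(1.636) / 0.3224 = 0.4923 / 0.3224 = 1.527 h

1.53 h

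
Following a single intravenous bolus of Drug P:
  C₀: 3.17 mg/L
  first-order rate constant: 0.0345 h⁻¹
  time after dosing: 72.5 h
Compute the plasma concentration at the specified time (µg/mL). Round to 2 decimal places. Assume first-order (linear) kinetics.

0.26 µg/mL

C = C₀ · e^(−k·t) = 3.170 × e^(−0.03450 × 72.5)
  = 3.170 × 0.08198 = 0.2599 mg/L
(0.2599 mg/L = 0.2599 µg/mL)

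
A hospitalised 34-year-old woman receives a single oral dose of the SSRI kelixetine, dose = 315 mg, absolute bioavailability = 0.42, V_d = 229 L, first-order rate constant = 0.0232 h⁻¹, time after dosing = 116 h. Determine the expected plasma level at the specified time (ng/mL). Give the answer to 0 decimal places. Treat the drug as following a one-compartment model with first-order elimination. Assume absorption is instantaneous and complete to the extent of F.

Amount reaching circulation = F × Dose = 0.42 × 315.0 = 132.3 mg
C₀ = F·Dose / Vd = 132.3 / 229 = 0.5777 mg/L
C = C₀ · e^(−k·t) = 0.5777 × e^(−0.02320 × 116)
  = 0.5777 × 0.06780 = 0.03917 mg/L
Convert: 0.03917 mg/L × 1000 = 39.17 ng/mL

39 ng/mL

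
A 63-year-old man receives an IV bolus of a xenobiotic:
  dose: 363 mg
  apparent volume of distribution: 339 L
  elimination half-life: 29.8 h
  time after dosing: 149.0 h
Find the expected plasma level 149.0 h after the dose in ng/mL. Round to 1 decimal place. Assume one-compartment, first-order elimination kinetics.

C₀ = Dose / Vd = 363.0 / 339 = 1.071 mg/L
k = ln2 / t½ = 0.693147 / 29.8 = 0.02326 h⁻¹
t / t½ = 149.0 / 29.8 = 5 half-lives
C = C₀ × (1/2)^5 = 1.071 × 0.03125 = 0.03347 mg/L
Convert: 0.03347 mg/L × 1000 = 33.47 ng/mL

33.5 ng/mL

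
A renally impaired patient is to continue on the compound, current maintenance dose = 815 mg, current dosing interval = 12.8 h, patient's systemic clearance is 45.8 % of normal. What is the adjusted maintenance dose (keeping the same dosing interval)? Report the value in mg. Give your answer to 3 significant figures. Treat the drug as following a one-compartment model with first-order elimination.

To keep the same average steady-state level, dosing rate must scale with clearance.
CL ratio = 45.8 / 100 = 0.4580
New dose (same interval) = 815 × 0.4580 = 373.3 mg

373 mg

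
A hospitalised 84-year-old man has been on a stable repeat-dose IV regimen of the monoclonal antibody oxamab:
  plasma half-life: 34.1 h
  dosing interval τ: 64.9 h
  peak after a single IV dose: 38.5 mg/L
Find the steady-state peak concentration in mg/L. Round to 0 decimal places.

53 mg/L

k = ln2 / t½ = 0.693147 / 34.1 = 0.02033 h⁻¹
e^(−kτ) = e^(−0.02033 × 64.9) = 0.2673
Accumulation ratio R = 1 / (1 − e^(−kτ)) = 1 / (1 − 0.2673) = 1.365
Steady-state peak = C₀ × R = 38.5 × 1.365 = 52.55 mg/L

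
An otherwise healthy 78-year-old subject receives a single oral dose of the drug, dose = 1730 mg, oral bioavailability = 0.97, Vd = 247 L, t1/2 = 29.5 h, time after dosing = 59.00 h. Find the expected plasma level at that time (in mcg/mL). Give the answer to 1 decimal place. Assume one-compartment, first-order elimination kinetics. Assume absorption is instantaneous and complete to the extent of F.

1.7 mcg/mL

Amount reaching circulation = F × Dose = 0.97 × 1730 = 1678 mg
C₀ = F·Dose / Vd = 1678 / 247 = 6.794 mg/L
k = ln2 / t½ = 0.693147 / 29.5 = 0.02350 h⁻¹
t / t½ = 59.00 / 29.5 = 2 half-lives
C = C₀ × (1/2)^2 = 6.794 × 0.2500 = 1.699 mg/L
(1.699 mg/L = 1.699 mcg/mL)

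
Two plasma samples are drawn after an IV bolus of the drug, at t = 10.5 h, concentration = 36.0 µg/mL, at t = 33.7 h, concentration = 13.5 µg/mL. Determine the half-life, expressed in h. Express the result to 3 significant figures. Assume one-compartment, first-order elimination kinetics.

k = ln(C₁/C₂) / (t₂ − t₁) = ln(36.0/13.5) / (33.7 − 10.5)
  = 0.9808 / 23.20 = 0.04228 h⁻¹
t½ = ln2 / k = 0.693147 / 0.04228 = 16.39 h

16.4 h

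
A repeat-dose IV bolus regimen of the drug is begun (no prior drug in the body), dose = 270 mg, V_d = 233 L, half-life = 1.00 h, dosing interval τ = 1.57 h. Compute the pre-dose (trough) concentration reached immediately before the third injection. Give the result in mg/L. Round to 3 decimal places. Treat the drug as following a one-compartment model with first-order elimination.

0.522 mg/L

C₀ per dose = Dose / Vd = 270 / 233 = 1.159 mg/L
k = ln2 / t½ = 0.693147 / 1.00 = 0.6931 h⁻¹
Fraction remaining after one interval: r = e^(−kτ) = e^(−0.6931 × 1.57) = 0.3368
Before dose 3, 2 doses have been given (aged 1τ, 2τ).
C_trough = C₀ × (r + r²) = 1.159 × (0.3368 + 0.1134) = 0.5218 mg/L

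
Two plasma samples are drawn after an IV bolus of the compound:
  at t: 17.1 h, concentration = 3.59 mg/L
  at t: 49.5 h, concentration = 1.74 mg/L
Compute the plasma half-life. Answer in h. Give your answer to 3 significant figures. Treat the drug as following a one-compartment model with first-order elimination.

31.0 h

k = ln(C₁/C₂) / (t₂ − t₁) = ln(3.59/1.74) / (49.5 − 17.1)
  = 0.7243 / 32.40 = 0.02235 h⁻¹
t½ = ln2 / k = 0.693147 / 0.02235 = 31.01 h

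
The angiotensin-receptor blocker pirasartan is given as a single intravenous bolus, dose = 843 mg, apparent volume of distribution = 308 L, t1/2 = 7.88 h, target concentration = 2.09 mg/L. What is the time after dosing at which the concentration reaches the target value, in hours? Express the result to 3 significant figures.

C₀ = Dose / Vd = 843.0 / 308 = 2.737 mg/L
k = ln2 / t½ = 0.693147 / 7.88 = 0.08796 h⁻¹
t = ln(C₀ / C) / k = ln(2.737 / 2.09) / 0.08796
  = ln(1.310) / 0.08796 = 0.2700 / 0.08796 = 3.070 h

3.07 h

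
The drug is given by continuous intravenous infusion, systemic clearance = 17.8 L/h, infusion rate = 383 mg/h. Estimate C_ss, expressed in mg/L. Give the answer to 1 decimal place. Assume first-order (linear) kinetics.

At steady state Css = R₀ / CL = 383 / 17.80 = 21.52 mg/L

21.5 mg/L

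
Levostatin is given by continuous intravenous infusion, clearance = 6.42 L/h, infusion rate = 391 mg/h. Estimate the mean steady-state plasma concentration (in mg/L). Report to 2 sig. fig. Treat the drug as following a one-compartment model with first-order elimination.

61 mg/L

At steady state Css = R₀ / CL = 391 / 6.420 = 60.90 mg/L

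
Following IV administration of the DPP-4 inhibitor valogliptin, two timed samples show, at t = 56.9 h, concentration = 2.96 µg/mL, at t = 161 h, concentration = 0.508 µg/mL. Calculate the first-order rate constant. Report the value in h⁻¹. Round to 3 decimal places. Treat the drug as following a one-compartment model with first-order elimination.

0.017 h⁻¹

k = ln(C₁/C₂) / (t₂ − t₁) = ln(2.96/0.508) / (161 − 56.9)
  = 1.762 / 104.1 = 0.01693 h⁻¹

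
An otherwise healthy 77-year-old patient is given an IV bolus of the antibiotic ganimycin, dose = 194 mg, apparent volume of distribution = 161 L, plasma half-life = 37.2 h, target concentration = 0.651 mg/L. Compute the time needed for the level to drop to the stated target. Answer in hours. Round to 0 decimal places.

33 h

C₀ = Dose / Vd = 194.0 / 161 = 1.205 mg/L
k = ln2 / t½ = 0.693147 / 37.2 = 0.01863 h⁻¹
t = ln(C₀ / C) / k = ln(1.205 / 0.651) / 0.01863
  = ln(1.851) / 0.01863 = 0.6157 / 0.01863 = 33.05 h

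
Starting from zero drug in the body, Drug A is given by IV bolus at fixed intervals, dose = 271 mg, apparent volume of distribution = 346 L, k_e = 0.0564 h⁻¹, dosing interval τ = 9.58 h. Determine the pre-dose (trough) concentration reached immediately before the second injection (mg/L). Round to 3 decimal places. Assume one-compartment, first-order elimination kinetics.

C₀ per dose = Dose / Vd = 271 / 346 = 0.7832 mg/L
Fraction remaining after one interval: r = e^(−kτ) = e^(−0.05640 × 9.58) = 0.5826
Before dose 2, 1 dose has been given (aged 1τ).
C_trough = C₀ × r = 0.7832 × 0.5826 = 0.4563 mg/L

0.456 mg/L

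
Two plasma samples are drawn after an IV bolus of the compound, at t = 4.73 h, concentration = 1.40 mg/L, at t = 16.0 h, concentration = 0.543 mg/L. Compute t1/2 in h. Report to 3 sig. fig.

k = ln(C₁/C₂) / (t₂ − t₁) = ln(1.40/0.543) / (16.0 − 4.73)
  = 0.9471 / 11.27 = 0.08404 h⁻¹
t½ = ln2 / k = 0.693147 / 0.08404 = 8.248 h

8.25 h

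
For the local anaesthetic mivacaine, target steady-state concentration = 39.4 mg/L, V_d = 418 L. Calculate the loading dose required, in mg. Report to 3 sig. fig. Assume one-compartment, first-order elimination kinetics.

LD = Css × Vd = 39.4 × 418 = 16470 mg

16500 mg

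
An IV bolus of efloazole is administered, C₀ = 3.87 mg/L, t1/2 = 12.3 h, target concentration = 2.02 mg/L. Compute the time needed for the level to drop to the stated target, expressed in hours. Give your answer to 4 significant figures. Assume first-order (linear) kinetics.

11.54 h

k = ln2 / t½ = 0.693147 / 12.3 = 0.05635 h⁻¹
t = ln(C₀ / C) / k = ln(3.870 / 2.02) / 0.05635
  = ln(1.916) / 0.05635 = 0.6502 / 0.05635 = 11.54 h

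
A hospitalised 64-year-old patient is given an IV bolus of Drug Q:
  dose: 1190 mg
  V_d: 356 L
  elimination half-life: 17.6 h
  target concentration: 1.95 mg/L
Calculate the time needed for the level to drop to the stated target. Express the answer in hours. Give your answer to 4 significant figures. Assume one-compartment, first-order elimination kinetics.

C₀ = Dose / Vd = 1190 / 356 = 3.343 mg/L
k = ln2 / t½ = 0.693147 / 17.6 = 0.03938 h⁻¹
t = ln(C₀ / C) / k = ln(3.343 / 1.95) / 0.03938
  = ln(1.714) / 0.03938 = 0.5388 / 0.03938 = 13.68 h

13.68 h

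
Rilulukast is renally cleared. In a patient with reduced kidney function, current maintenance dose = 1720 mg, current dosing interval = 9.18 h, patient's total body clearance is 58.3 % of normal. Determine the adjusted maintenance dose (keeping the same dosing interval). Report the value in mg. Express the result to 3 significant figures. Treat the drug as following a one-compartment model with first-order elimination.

1000 mg

To keep the same average steady-state level, dosing rate must scale with clearance.
CL ratio = 58.3 / 100 = 0.5830
New dose (same interval) = 1720 × 0.5830 = 1003 mg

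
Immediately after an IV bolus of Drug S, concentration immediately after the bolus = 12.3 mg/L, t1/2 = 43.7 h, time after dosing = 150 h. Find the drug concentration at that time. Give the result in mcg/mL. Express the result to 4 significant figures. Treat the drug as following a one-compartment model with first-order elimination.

k = ln2 / t½ = 0.693147 / 43.7 = 0.01586 h⁻¹
C = C₀ · e^(−k·t) = 12.30 × e^(−0.01586 × 150)
  = 12.30 × 0.09264 = 1.139 mg/L
(1.139 mg/L = 1.139 mcg/mL)

1.139 mcg/mL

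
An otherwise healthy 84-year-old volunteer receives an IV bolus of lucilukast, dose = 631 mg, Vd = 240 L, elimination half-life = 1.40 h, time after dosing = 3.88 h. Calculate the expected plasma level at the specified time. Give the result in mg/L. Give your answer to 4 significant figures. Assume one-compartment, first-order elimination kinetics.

0.3851 mg/L

C₀ = Dose / Vd = 631.0 / 240 = 2.629 mg/L
k = ln2 / t½ = 0.693147 / 1.40 = 0.4951 h⁻¹
C = C₀ · e^(−k·t) = 2.629 × e^(−0.4951 × 3.88)
  = 2.629 × 0.1465 = 0.3851 mg/L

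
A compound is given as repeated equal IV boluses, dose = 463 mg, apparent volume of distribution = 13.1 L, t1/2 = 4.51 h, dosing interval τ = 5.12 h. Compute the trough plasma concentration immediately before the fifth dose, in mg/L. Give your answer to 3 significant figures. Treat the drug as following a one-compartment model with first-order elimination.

C₀ per dose = Dose / Vd = 463 / 13.1 = 35.34 mg/L
k = ln2 / t½ = 0.693147 / 4.51 = 0.1537 h⁻¹
Fraction remaining after one interval: r = e^(−kτ) = e^(−0.1537 × 5.12) = 0.4552
Before dose 5, 4 doses have been given (aged 1τ, 2τ, 3τ, 4τ).
C_trough = C₀ × (r + r² + … + r^4) = C₀ × r(1−r^4)/(1−r)
        = 35.34 × 0.4552 × (1 − 0.04293) / (1 − 0.4552) = 28.26 mg/L

28.3 mg/L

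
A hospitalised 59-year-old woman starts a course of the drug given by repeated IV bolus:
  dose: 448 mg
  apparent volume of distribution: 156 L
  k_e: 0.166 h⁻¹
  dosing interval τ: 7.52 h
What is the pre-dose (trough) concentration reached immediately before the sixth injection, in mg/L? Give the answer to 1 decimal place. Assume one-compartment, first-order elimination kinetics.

C₀ per dose = Dose / Vd = 448 / 156 = 2.872 mg/L
Fraction remaining after one interval: r = e^(−kτ) = e^(−0.1660 × 7.52) = 0.2870
Before dose 6, 5 doses have been given (aged 1τ, 2τ, 3τ, 4τ, 5τ).
C_trough = C₀ × (r + r² + … + r^5) = C₀ × r(1−r^5)/(1−r)
        = 2.872 × 0.2870 × (1 − 0.001947) / (1 − 0.2870) = 1.154 mg/L

1.2 mg/L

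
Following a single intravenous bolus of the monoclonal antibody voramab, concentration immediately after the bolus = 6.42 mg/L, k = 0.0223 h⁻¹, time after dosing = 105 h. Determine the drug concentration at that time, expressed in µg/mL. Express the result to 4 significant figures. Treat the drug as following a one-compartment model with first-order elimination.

0.6175 µg/mL

C = C₀ · e^(−k·t) = 6.420 × e^(−0.02230 × 105)
  = 6.420 × 0.09618 = 0.6175 mg/L
(0.6175 mg/L = 0.6175 µg/mL)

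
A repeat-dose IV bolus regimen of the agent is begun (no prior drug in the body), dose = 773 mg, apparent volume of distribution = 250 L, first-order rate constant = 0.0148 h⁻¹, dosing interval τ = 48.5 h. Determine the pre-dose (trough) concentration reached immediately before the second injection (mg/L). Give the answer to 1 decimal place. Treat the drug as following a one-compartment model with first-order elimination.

1.5 mg/L

C₀ per dose = Dose / Vd = 773 / 250 = 3.092 mg/L
Fraction remaining after one interval: r = e^(−kτ) = e^(−0.01480 × 48.5) = 0.4878
Before dose 2, 1 dose has been given (aged 1τ).
C_trough = C₀ × r = 3.092 × 0.4878 = 1.508 mg/L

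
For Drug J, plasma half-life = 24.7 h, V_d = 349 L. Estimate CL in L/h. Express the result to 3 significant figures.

k = ln2 / t½ = 0.693147 / 24.7 = 0.02806 h⁻¹
CL = k × Vd = 0.02806 × 349 = 9.793 L/h

9.79 L/h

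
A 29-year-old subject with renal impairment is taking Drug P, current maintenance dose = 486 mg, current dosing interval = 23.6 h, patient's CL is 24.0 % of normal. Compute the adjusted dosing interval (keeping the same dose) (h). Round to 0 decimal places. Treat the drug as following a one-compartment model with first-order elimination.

98 h

To keep the same average steady-state level, dosing rate must scale with clearance.
CL ratio = 24.0 / 100 = 0.2400
New interval (same dose) = 23.6 / 0.2400 = 98.33 h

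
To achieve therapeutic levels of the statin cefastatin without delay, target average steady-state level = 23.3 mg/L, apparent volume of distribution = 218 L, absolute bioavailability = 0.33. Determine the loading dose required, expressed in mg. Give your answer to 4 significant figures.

15390 mg

LD = Css × Vd / F = 23.3 × 218 / 0.33 = 15390 mg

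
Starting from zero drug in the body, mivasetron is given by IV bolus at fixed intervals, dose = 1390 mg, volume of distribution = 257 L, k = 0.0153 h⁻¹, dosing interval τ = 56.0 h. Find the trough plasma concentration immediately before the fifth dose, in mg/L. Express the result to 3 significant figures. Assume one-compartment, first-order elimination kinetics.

3.86 mg/L

C₀ per dose = Dose / Vd = 1390 / 257 = 5.409 mg/L
Fraction remaining after one interval: r = e^(−kτ) = e^(−0.01530 × 56.0) = 0.4245
Before dose 5, 4 doses have been given (aged 1τ, 2τ, 3τ, 4τ).
C_trough = C₀ × (r + r² + … + r^4) = C₀ × r(1−r^4)/(1−r)
        = 5.409 × 0.4245 × (1 − 0.03247) / (1 − 0.4245) = 3.860 mg/L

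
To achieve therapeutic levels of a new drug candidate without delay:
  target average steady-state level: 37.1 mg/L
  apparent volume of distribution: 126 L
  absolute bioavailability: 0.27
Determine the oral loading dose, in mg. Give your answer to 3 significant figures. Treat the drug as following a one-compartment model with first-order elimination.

17300 mg

LD = Css × Vd / F = 37.1 × 126 / 0.27 = 17310 mg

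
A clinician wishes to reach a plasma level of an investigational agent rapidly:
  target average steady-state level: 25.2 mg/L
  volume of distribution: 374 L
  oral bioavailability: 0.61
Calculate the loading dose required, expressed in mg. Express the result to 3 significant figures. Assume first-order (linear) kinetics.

LD = Css × Vd / F = 25.2 × 374 / 0.61 = 15450 mg

15500 mg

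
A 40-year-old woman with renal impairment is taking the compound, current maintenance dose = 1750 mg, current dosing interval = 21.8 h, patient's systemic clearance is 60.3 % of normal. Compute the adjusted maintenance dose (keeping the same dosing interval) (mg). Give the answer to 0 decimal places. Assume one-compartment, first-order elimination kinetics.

To keep the same average steady-state level, dosing rate must scale with clearance.
CL ratio = 60.3 / 100 = 0.6030
New dose (same interval) = 1750 × 0.6030 = 1055 mg

1055 mg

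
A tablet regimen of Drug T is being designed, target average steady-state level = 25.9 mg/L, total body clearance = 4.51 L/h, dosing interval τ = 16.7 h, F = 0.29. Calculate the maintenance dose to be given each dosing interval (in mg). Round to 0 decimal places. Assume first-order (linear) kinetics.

At steady state, F × (Dose/τ) = Css × CL.
Dose = Css × CL × τ / F = 25.9 × 4.510 × 16.7 / 0.29 = 6727 mg

6727 mg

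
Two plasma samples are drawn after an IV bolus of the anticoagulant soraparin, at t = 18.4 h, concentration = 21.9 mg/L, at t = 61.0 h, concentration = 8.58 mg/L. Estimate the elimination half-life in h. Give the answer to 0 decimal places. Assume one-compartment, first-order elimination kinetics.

k = ln(C₁/C₂) / (t₂ − t₁) = ln(21.9/8.58) / (61.0 − 18.4)
  = 0.9371 / 42.60 = 0.02200 h⁻¹
t½ = ln2 / k = 0.693147 / 0.02200 = 31.51 h

32 h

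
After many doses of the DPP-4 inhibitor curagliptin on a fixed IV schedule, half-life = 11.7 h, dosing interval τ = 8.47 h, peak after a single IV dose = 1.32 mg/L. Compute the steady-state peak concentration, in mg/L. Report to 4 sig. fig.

k = ln2 / t½ = 0.693147 / 11.7 = 0.05924 h⁻¹
e^(−kτ) = e^(−0.05924 × 8.47) = 0.6055
Accumulation ratio R = 1 / (1 − e^(−kτ)) = 1 / (1 − 0.6055) = 2.535
Steady-state peak = C₀ × R = 1.32 × 2.535 = 3.346 mg/L

3.346 mg/L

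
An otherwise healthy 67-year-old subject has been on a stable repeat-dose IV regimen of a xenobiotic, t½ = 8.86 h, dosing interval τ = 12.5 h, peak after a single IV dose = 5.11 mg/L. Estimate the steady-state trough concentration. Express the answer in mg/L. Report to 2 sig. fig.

3.1 mg/L

k = ln2 / t½ = 0.693147 / 8.86 = 0.07823 h⁻¹
e^(−kτ) = e^(−0.07823 × 12.5) = 0.3761
Accumulation ratio R = 1 / (1 − e^(−kτ)) = 1 / (1 − 0.3761) = 1.603
Steady-state trough = C₀ × R × e^(−kτ) = 5.11 × 1.603 × 0.3761 = 3.081 mg/L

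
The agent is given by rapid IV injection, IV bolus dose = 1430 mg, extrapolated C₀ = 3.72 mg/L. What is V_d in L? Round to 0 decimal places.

384 L

Vd = Dose / C₀ = 1430 / 3.72 = 384.4 L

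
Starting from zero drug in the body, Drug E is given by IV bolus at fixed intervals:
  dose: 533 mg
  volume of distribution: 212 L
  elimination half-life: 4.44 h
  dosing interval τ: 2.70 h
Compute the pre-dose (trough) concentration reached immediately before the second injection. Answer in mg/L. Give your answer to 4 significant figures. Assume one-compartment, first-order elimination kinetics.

C₀ per dose = Dose / Vd = 533 / 212 = 2.514 mg/L
k = ln2 / t½ = 0.693147 / 4.44 = 0.1561 h⁻¹
Fraction remaining after one interval: r = e^(−kτ) = e^(−0.1561 × 2.70) = 0.6561
Before dose 2, 1 dose has been given (aged 1τ).
C_trough = C₀ × r = 2.514 × 0.6561 = 1.649 mg/L

1.649 mg/L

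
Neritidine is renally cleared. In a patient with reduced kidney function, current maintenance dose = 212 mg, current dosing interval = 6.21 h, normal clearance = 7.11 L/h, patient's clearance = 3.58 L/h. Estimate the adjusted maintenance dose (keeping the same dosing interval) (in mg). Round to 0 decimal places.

107 mg

To keep the same average steady-state level, dosing rate must scale with clearance.
CL ratio = 3.58 / 7.11 = 0.5035
New dose (same interval) = 212 × 0.5035 = 106.7 mg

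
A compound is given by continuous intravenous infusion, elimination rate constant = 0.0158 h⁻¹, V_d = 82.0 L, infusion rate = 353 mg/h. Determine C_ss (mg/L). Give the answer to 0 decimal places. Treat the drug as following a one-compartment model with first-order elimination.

CL = k × Vd = 0.01580 × 82.0 = 1.296 L/h
At steady state Css = R₀ / CL = 353 / 1.296 = 272.4 mg/L

272 mg/L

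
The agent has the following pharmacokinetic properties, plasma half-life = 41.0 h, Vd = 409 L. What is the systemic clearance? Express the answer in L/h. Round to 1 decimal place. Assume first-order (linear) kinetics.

6.9 L/h

k = ln2 / t½ = 0.693147 / 41.0 = 0.01691 h⁻¹
CL = k × Vd = 0.01691 × 409 = 6.916 L/h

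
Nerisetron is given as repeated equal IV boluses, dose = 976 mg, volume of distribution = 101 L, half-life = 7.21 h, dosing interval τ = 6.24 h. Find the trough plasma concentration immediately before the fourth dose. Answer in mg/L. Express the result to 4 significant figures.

C₀ per dose = Dose / Vd = 976 / 101 = 9.663 mg/L
k = ln2 / t½ = 0.693147 / 7.21 = 0.09614 h⁻¹
Fraction remaining after one interval: r = e^(−kτ) = e^(−0.09614 × 6.24) = 0.5489
Before dose 4, 3 doses have been given (aged 1τ, 2τ, 3τ).
C_trough = C₀ × (r + r² + … + r^3) = C₀ × r(1−r^3)/(1−r)
        = 9.663 × 0.5489 × (1 − 0.1654) / (1 − 0.5489) = 9.813 mg/L

9.813 mg/L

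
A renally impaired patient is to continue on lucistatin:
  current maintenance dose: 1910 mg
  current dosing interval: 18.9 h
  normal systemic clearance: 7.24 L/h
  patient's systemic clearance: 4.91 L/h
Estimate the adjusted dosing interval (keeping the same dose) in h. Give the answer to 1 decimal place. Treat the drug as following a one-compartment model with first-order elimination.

To keep the same average steady-state level, dosing rate must scale with clearance.
CL ratio = 4.91 / 7.24 = 0.6782
New interval (same dose) = 18.9 / 0.6782 = 27.87 h

27.9 h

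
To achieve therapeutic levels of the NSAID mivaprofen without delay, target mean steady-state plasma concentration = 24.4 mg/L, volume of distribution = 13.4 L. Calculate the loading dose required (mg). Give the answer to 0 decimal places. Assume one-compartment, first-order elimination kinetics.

327 mg

LD = Css × Vd = 24.4 × 13.4 = 327.0 mg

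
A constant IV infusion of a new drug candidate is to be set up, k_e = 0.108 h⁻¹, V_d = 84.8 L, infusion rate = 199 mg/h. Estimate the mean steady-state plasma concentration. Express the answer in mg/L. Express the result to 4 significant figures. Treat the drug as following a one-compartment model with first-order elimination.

21.73 mg/L

CL = k × Vd = 0.1080 × 84.8 = 9.158 L/h
At steady state Css = R₀ / CL = 199 / 9.158 = 21.73 mg/L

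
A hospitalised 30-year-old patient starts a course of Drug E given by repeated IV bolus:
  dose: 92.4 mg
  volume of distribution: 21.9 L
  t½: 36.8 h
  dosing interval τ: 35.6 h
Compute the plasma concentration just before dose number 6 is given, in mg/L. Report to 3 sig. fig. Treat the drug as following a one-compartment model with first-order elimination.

C₀ per dose = Dose / Vd = 92.4 / 21.9 = 4.219 mg/L
k = ln2 / t½ = 0.693147 / 36.8 = 0.01884 h⁻¹
Fraction remaining after one interval: r = e^(−kτ) = e^(−0.01884 × 35.6) = 0.5113
Before dose 6, 5 doses have been given (aged 1τ, 2τ, 3τ, 4τ, 5τ).
C_trough = C₀ × (r + r² + … + r^5) = C₀ × r(1−r^5)/(1−r)
        = 4.219 × 0.5113 × (1 − 0.03494) / (1 − 0.5113) = 4.260 mg/L

4.26 mg/L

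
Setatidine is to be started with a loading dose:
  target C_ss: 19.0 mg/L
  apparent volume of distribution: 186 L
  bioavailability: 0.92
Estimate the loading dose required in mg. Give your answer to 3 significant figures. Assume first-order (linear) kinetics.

3840 mg

LD = Css × Vd / F = 19.0 × 186 / 0.92 = 3841 mg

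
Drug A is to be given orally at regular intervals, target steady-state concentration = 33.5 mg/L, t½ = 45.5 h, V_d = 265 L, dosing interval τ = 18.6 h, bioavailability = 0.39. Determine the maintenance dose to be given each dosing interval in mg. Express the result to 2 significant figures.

6400 mg

k = ln2 / t½ = 0.693147 / 45.5 = 0.01523 h⁻¹
CL = k × Vd = 0.01523 × 265 = 4.036 L/h
At steady state, F × (Dose/τ) = Css × CL.
Dose = Css × CL × τ / F = 33.5 × 4.036 × 18.6 / 0.39 = 6448 mg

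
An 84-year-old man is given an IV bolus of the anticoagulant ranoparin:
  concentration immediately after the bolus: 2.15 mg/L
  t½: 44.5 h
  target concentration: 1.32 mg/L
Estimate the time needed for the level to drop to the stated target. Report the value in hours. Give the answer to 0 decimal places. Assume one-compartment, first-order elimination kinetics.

k = ln2 / t½ = 0.693147 / 44.5 = 0.01558 h⁻¹
t = ln(C₀ / C) / k = ln(2.150 / 1.32) / 0.01558
  = ln(1.629) / 0.01558 = 0.4880 / 0.01558 = 31.32 h

31 h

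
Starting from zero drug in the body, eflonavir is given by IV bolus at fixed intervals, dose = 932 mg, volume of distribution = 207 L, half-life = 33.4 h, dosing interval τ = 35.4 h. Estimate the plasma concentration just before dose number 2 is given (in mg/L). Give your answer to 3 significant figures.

2.16 mg/L

C₀ per dose = Dose / Vd = 932 / 207 = 4.502 mg/L
k = ln2 / t½ = 0.693147 / 33.4 = 0.02075 h⁻¹
Fraction remaining after one interval: r = e^(−kτ) = e^(−0.02075 × 35.4) = 0.4797
Before dose 2, 1 dose has been given (aged 1τ).
C_trough = C₀ × r = 4.502 × 0.4797 = 2.160 mg/L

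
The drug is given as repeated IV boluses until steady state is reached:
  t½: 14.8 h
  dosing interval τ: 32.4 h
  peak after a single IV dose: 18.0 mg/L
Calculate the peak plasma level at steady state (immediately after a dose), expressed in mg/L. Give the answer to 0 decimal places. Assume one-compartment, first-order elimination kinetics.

k = ln2 / t½ = 0.693147 / 14.8 = 0.04683 h⁻¹
e^(−kτ) = e^(−0.04683 × 32.4) = 0.2193
Accumulation ratio R = 1 / (1 − e^(−kτ)) = 1 / (1 − 0.2193) = 1.281
Steady-state peak = C₀ × R = 18.0 × 1.281 = 23.06 mg/L

23 mg/L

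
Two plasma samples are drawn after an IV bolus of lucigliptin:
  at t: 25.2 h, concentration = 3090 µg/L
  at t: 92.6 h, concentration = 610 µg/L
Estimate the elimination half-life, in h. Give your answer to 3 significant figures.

k = ln(C₁/C₂) / (t₂ − t₁) = ln(3090/610) / (92.6 − 25.2)
  = 1.622 / 67.40 = 0.02407 h⁻¹
t½ = ln2 / k = 0.693147 / 0.02407 = 28.80 h

28.8 h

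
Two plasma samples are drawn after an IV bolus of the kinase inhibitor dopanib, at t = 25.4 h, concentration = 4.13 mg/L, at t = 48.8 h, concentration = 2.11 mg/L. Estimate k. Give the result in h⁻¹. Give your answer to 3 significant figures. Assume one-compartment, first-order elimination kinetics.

0.0287 h⁻¹

k = ln(C₁/C₂) / (t₂ − t₁) = ln(4.13/2.11) / (48.8 − 25.4)
  = 0.6716 / 23.40 = 0.02870 h⁻¹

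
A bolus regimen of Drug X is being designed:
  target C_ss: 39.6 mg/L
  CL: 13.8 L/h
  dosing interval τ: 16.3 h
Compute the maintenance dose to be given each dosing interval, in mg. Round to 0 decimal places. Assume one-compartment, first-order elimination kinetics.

At steady state, Dose/τ = Css × CL.
Dose = Css × CL × τ = 39.6 × 13.80 × 16.3 = 8908 mg

8908 mg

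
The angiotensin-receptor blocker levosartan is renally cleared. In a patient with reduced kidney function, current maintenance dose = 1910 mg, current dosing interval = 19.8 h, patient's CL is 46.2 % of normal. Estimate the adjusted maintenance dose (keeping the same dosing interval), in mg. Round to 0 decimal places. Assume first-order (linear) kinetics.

To keep the same average steady-state level, dosing rate must scale with clearance.
CL ratio = 46.2 / 100 = 0.4620
New dose (same interval) = 1910 × 0.4620 = 882.4 mg

882 mg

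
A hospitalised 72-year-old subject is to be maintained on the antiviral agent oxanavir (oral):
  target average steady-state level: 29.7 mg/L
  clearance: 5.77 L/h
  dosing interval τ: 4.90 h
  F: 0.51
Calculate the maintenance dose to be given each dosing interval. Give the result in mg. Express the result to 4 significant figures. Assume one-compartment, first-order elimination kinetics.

1646 mg

At steady state, F × (Dose/τ) = Css × CL.
Dose = Css × CL × τ / F = 29.7 × 5.770 × 4.90 / 0.51 = 1646 mg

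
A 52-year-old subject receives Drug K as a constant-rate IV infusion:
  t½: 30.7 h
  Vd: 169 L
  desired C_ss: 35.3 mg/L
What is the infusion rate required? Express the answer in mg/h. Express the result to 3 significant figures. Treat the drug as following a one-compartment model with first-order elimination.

k = ln2 / t½ = 0.693147 / 30.7 = 0.02258 h⁻¹
CL = k × Vd = 0.02258 × 169 = 3.816 L/h
At steady state, infusion rate R₀ = Css × CL = 35.3 × 3.816 = 134.7 mg/h

135 mg/h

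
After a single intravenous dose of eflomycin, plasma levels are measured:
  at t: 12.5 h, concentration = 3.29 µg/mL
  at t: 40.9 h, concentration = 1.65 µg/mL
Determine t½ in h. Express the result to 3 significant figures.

k = ln(C₁/C₂) / (t₂ − t₁) = ln(3.29/1.65) / (40.9 − 12.5)
  = 0.6901 / 28.40 = 0.02430 h⁻¹
t½ = ln2 / k = 0.693147 / 0.02430 = 28.52 h

28.5 h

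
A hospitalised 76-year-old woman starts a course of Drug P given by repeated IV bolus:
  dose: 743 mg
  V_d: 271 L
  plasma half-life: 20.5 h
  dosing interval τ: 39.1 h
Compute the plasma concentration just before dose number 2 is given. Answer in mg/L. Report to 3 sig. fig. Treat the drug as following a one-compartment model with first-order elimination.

0.731 mg/L

C₀ per dose = Dose / Vd = 743 / 271 = 2.742 mg/L
k = ln2 / t½ = 0.693147 / 20.5 = 0.03381 h⁻¹
Fraction remaining after one interval: r = e^(−kτ) = e^(−0.03381 × 39.1) = 0.2666
Before dose 2, 1 dose has been given (aged 1τ).
C_trough = C₀ × r = 2.742 × 0.2666 = 0.7310 mg/L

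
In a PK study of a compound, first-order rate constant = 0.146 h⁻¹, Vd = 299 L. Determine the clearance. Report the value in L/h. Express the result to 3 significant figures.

CL = k × Vd = 0.146 × 299 = 43.65 L/h

43.7 L/h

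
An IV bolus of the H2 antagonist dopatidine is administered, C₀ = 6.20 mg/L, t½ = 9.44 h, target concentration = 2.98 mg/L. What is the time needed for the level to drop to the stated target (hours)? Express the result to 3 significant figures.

9.98 h

k = ln2 / t½ = 0.693147 / 9.44 = 0.07343 h⁻¹
t = ln(C₀ / C) / k = ln(6.200 / 2.98) / 0.07343
  = ln(2.081) / 0.07343 = 0.7328 / 0.07343 = 9.980 h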